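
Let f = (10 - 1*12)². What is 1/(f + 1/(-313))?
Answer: 313/1251 ≈ 0.25020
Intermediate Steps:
f = 4 (f = (10 - 12)² = (-2)² = 4)
1/(f + 1/(-313)) = 1/(4 + 1/(-313)) = 1/(4 - 1/313) = 1/(1251/313) = 313/1251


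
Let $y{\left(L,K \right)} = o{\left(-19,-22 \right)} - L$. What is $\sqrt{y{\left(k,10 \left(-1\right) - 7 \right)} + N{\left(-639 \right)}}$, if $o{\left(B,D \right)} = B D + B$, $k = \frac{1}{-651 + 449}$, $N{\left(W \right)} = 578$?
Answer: $\frac{\sqrt{39865710}}{202} \approx 31.257$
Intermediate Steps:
$k = - \frac{1}{202}$ ($k = \frac{1}{-202} = - \frac{1}{202} \approx -0.0049505$)
$o{\left(B,D \right)} = B + B D$
$y{\left(L,K \right)} = 399 - L$ ($y{\left(L,K \right)} = - 19 \left(1 - 22\right) - L = \left(-19\right) \left(-21\right) - L = 399 - L$)
$\sqrt{y{\left(k,10 \left(-1\right) - 7 \right)} + N{\left(-639 \right)}} = \sqrt{\left(399 - - \frac{1}{202}\right) + 578} = \sqrt{\left(399 + \frac{1}{202}\right) + 578} = \sqrt{\frac{80599}{202} + 578} = \sqrt{\frac{197355}{202}} = \frac{\sqrt{39865710}}{202}$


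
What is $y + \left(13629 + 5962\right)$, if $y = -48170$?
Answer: $-28579$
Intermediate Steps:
$y + \left(13629 + 5962\right) = -48170 + \left(13629 + 5962\right) = -48170 + 19591 = -28579$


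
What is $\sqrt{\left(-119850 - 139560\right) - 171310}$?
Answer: $8 i \sqrt{6730} \approx 656.29 i$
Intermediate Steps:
$\sqrt{\left(-119850 - 139560\right) - 171310} = \sqrt{-259410 - 171310} = \sqrt{-430720} = 8 i \sqrt{6730}$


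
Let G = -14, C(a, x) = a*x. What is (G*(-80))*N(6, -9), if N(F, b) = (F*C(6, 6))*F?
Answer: 1451520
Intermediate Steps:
N(F, b) = 36*F² (N(F, b) = (F*(6*6))*F = (F*36)*F = (36*F)*F = 36*F²)
(G*(-80))*N(6, -9) = (-14*(-80))*(36*6²) = 1120*(36*36) = 1120*1296 = 1451520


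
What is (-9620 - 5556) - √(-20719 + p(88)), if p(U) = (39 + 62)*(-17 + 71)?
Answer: -15176 - I*√15265 ≈ -15176.0 - 123.55*I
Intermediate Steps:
p(U) = 5454 (p(U) = 101*54 = 5454)
(-9620 - 5556) - √(-20719 + p(88)) = (-9620 - 5556) - √(-20719 + 5454) = -15176 - √(-15265) = -15176 - I*√15265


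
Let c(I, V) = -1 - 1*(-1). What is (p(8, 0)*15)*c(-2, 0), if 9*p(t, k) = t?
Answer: 0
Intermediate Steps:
p(t, k) = t/9
c(I, V) = 0 (c(I, V) = -1 + 1 = 0)
(p(8, 0)*15)*c(-2, 0) = (((1/9)*8)*15)*0 = ((8/9)*15)*0 = (40/3)*0 = 0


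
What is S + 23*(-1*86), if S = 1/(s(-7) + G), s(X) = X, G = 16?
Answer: -17801/9 ≈ -1977.9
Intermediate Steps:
S = 1/9 (S = 1/(-7 + 16) = 1/9 ≈ 0.11111)
S + 23*(-1*86) = 1/9 + 23*(-1*86) = 1/9 + 23*(-86) = 1/9 - 1978 = -17801/9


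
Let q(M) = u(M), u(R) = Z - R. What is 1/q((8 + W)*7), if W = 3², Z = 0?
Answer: -1/119 ≈ -0.0084034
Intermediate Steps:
u(R) = -R (u(R) = 0 - R = -R)
W = 9
q(M) = -M
1/q((8 + W)*7) = 1/(-(8 + 9)*7) = 1/(-17*7) = 1/(-1*119) = 1/(-119) = -1/119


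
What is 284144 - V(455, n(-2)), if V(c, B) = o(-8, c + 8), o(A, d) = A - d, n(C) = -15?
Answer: 284615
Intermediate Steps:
V(c, B) = -16 - c (V(c, B) = -8 - (c + 8) = -8 - (8 + c) = -8 + (-8 - c) = -16 - c)
284144 - V(455, n(-2)) = 284144 - (-16 - 1*455) = 284144 - (-16 - 455) = 284144 - 1*(-471) = 284144 + 471 = 284615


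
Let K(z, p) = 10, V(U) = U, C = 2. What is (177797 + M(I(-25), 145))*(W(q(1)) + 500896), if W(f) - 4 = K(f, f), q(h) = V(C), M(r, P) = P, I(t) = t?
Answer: 89132927220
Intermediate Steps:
q(h) = 2
W(f) = 14 (W(f) = 4 + 10 = 14)
(177797 + M(I(-25), 145))*(W(q(1)) + 500896) = (177797 + 145)*(14 + 500896) = 177942*500910 = 89132927220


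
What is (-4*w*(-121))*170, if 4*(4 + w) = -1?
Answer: -349690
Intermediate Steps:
w = -17/4 (w = -4 + (¼)*(-1) = -4 - ¼ = -17/4 ≈ -4.2500)
(-4*w*(-121))*170 = (-4*(-17/4)*(-121))*170 = (17*(-121))*170 = -2057*170 = -349690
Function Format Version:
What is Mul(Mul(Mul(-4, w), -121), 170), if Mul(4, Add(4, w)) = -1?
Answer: -349690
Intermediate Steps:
w = Rational(-17, 4) (w = Add(-4, Mul(Rational(1, 4), -1)) = Add(-4, Rational(-1, 4)) = Rational(-17, 4) ≈ -4.2500)
Mul(Mul(Mul(-4, w), -121), 170) = Mul(Mul(Mul(-4, Rational(-17, 4)), -121), 170) = Mul(Mul(17, -121), 170) = Mul(-2057, 170) = -349690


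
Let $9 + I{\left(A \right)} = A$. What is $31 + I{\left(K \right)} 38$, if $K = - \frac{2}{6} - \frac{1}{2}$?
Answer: $- \frac{1028}{3} \approx -342.67$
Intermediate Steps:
$K = - \frac{5}{6}$ ($K = \left(-2\right) \frac{1}{6} - \frac{1}{2} = - \frac{1}{3} - \frac{1}{2} = - \frac{5}{6} \approx -0.83333$)
$I{\left(A \right)} = -9 + A$
$31 + I{\left(K \right)} 38 = 31 + \left(-9 - \frac{5}{6}\right) 38 = 31 - \frac{1121}{3} = - \frac{1028}{3}$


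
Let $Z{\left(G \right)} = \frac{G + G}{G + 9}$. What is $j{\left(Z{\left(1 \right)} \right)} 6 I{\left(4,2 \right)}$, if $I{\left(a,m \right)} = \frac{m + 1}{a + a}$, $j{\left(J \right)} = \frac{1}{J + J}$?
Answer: $\frac{45}{8} \approx 5.625$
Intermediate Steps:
$Z{\left(G \right)} = \frac{2 G}{9 + G}$
$j{\left(J \right)} = \frac{1}{2 J}$
$I{\left(a,m \right)} = \frac{1 + m}{2 a}$
$j{\left(Z{\left(1 \right)} \right)} 6 I{\left(4,2 \right)} = \frac{1}{2 \cdot 2 \cdot 1 \frac{1}{9 + 1}} \cdot 6 \frac{1 + 2}{2 \cdot 4} = \frac{1}{2 \cdot 2 \cdot 1 \cdot \frac{1}{10}} \cdot 6 \cdot \frac{1}{2} \cdot \frac{1}{4} \cdot 3 = \frac{1}{2 \cdot 2 \cdot 1 \cdot \frac{1}{10}} \cdot 6 \cdot \frac{3}{8} = \frac{\frac{1}{\frac{1}{5}}}{2} \cdot \frac{9}{4} = \frac{1}{2} \cdot 5 \cdot \frac{9}{4} = \frac{5}{2} \cdot \frac{9}{4} = \frac{45}{8}$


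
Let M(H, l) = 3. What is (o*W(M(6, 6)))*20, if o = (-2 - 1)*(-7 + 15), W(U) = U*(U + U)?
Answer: -8640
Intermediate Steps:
W(U) = 2*U**2 (W(U) = U*(2*U) = 2*U**2)
o = -24 (o = -3*8 = -24)
(o*W(M(6, 6)))*20 = -48*3**2*20 = -48*9*20 = -24*18*20 = -432*20 = -8640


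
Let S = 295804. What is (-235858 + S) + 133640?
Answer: 193586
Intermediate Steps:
(-235858 + S) + 133640 = (-235858 + 295804) + 133640 = 59946 + 133640 = 193586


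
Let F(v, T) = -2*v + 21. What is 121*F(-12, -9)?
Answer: 5445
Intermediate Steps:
F(v, T) = 21 - 2*v
121*F(-12, -9) = 121*(21 - 2*(-12)) = 121*(21 + 24) = 121*45 = 5445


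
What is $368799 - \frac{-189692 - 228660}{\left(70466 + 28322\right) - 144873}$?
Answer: $\frac{16995683563}{46085} \approx 3.6879 \cdot 10^{5}$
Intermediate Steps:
$368799 - \frac{-189692 - 228660}{\left(70466 + 28322\right) - 144873} = 368799 - - \frac{418352}{98788 - 144873} = 368799 - - \frac{418352}{-46085} = 368799 - \left(-418352\right) \left(- \frac{1}{46085}\right) = 368799 - \frac{418352}{46085} = \frac{16995683563}{46085}$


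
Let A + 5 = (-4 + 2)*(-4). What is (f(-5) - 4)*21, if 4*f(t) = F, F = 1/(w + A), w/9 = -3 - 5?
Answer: -7735/92 ≈ -84.076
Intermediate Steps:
w = -72 (w = 9*(-3 - 5) = 9*(-8) = -72)
A = 3 (A = -5 + (-4 + 2)*(-4) = -5 - 2*(-4) = -5 + 8 = 3)
F = -1/69 (F = 1/(-72 + 3) = 1/(-69) = -1/69 ≈ -0.014493)
f(t) = -1/276 (f(t) = (1/4)*(-1/69) = -1/276)
(f(-5) - 4)*21 = (-1/276 - 4)*21 = -1105/276*21 = -7735/92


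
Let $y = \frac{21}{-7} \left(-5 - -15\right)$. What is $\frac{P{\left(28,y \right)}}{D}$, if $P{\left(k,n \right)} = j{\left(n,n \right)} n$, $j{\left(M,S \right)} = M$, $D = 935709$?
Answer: $\frac{300}{311903} \approx 0.00096184$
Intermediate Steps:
$y = -30$ ($y = 21 \left(- \frac{1}{7}\right) \left(-5 + 15\right) = \left(-3\right) 10 = -30$)
$P{\left(k,n \right)} = n^{2}$ ($P{\left(k,n \right)} = n n = n^{2}$)
$\frac{P{\left(28,y \right)}}{D} = \frac{\left(-30\right)^{2}}{935709} = 900 \cdot \frac{1}{935709} = \frac{300}{311903}$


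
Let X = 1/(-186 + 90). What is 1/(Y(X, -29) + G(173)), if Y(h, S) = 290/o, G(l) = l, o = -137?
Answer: 137/23411 ≈ 0.0058519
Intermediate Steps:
X = -1/96 (X = 1/(-96) = -1/96 ≈ -0.010417)
Y(h, S) = -290/137 (Y(h, S) = 290/(-137) = 290*(-1/137) = -290/137)
1/(Y(X, -29) + G(173)) = 1/(-290/137 + 173) = 1/(23411/137) = 137/23411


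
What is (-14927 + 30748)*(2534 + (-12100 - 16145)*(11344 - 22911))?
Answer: 5168917655629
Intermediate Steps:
(-14927 + 30748)*(2534 + (-12100 - 16145)*(11344 - 22911)) = 15821*(2534 - 28245*(-11567)) = 15821*(2534 + 326709915) = 15821*326712449 = 5168917655629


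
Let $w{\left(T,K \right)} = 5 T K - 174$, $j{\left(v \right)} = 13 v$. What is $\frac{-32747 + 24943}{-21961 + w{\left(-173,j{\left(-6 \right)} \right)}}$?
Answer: $- \frac{7804}{45335} \approx -0.17214$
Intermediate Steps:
$w{\left(T,K \right)} = -174 + 5 K T$ ($w{\left(T,K \right)} = 5 K T - 174 = -174 + 5 K T$)
$\frac{-32747 + 24943}{-21961 + w{\left(-173,j{\left(-6 \right)} \right)}} = \frac{-32747 + 24943}{-21961 - \left(174 - 5 \cdot 13 \left(-6\right) \left(-173\right)\right)} = - \frac{7804}{-21961 - \left(174 + 390 \left(-173\right)\right)} = - \frac{7804}{-21961 + \left(-174 + 67470\right)} = - \frac{7804}{-21961 + 67296} = - \frac{7804}{45335}$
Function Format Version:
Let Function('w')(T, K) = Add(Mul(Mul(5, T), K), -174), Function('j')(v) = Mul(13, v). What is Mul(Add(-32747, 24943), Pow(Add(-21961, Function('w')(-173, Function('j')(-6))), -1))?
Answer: Rational(-7804, 45335) ≈ -0.17214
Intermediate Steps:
Function('w')(T, K) = Add(-174, Mul(5, K, T)) (Function('w')(T, K) = Add(Mul(5, K, T), -174) = Add(-174, Mul(5, K, T)))
Mul(Add(-32747, 24943), Pow(Add(-21961, Function('w')(-173, Function('j')(-6))), -1)) = Mul(Add(-32747, 24943), Pow(Add(-21961, Add(-174, Mul(5, Mul(13, -6), -173))), -1)) = Mul(-7804, Pow(Add(-21961, Add(-174, Mul(5, -78, -173))), -1)) = Mul(-7804, Pow(Add(-21961, Add(-174, 67470)), -1)) = Mul(-7804, Pow(Add(-21961, 67296), -1)) = Mul(-7804, Pow(45335, -1)) = Mul(-7804, Rational(1, 45335)) = Rational(-7804, 45335)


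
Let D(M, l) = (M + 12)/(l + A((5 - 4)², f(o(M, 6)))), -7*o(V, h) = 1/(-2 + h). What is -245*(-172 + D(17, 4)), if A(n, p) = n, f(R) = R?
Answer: 40719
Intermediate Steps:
o(V, h) = -1/(7*(-2 + h))
D(M, l) = (12 + M)/(1 + l) (D(M, l) = (M + 12)/(l + (5 - 4)²) = (12 + M)/(l + 1²) = (12 + M)/(l + 1) = (12 + M)/(1 + l))
-245*(-172 + D(17, 4)) = -245*(-172 + (12 + 17)/(1 + 4)) = -245*(-172 + 29/5) = -245*(-831/5) = 40719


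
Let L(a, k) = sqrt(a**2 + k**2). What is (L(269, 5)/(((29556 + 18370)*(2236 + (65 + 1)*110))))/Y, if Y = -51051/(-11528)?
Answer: 131*sqrt(72386)/264017959842 ≈ 1.3349e-7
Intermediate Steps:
Y = 4641/1048 (Y = -51051*(-1/11528) = 4641/1048 ≈ 4.4284)
(L(269, 5)/(((29556 + 18370)*(2236 + (65 + 1)*110))))/Y = (sqrt(269**2 + 5**2)/(((29556 + 18370)*(2236 + (65 + 1)*110))))/(4641/1048) = (sqrt(72361 + 25)/((47926*(2236 + 66*110))))*(1048/4641) = (sqrt(72386)/((47926*(2236 + 7260))))*(1048/4641) = (sqrt(72386)/((47926*9496)))*(1048/4641) = (sqrt(72386)/455105296)*(1048/4641) = 131*sqrt(72386)/264017959842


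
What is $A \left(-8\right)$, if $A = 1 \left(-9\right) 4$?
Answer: $288$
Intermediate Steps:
$A = -36$ ($A = \left(-9\right) 4 = -36$)
$A \left(-8\right) = \left(-36\right) \left(-8\right) = 288$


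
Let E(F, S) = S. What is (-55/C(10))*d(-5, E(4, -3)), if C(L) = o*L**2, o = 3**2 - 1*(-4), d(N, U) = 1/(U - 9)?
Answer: 11/3120 ≈ 0.0035256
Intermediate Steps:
d(N, U) = 1/(-9 + U)
o = 13 (o = 9 + 4 = 13)
C(L) = 13*L**2
(-55/C(10))*d(-5, E(4, -3)) = (-55/(13*10**2))/(-9 - 3) = (-55/(13*100))/(-12) = (-55/1300)*(-1/12) = ((1/1300)*(-55))*(-1/12) = -11/260*(-1/12) = 11/3120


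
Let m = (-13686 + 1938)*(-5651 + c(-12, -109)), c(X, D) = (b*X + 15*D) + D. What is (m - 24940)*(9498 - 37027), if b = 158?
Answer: -3004122166112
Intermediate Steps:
c(X, D) = 16*D + 158*X (c(X, D) = (158*X + 15*D) + D = (15*D + 158*X) + D = 16*D + 158*X)
m = 109150668 (m = (-13686 + 1938)*(-5651 + (16*(-109) + 158*(-12))) = -11748*(-5651 + (-1744 - 1896)) = -11748*(-5651 - 3640) = -11748*(-9291) = 109150668)
(m - 24940)*(9498 - 37027) = (109150668 - 24940)*(9498 - 37027) = 109125728*(-27529) = -3004122166112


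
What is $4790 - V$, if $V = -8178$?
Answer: $12968$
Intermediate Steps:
$4790 - V = 4790 - -8178 = 4790 + 8178 = 12968$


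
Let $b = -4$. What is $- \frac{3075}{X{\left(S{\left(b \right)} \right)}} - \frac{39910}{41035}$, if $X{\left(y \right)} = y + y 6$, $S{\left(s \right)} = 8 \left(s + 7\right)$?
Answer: $- \frac{8859167}{459592} \approx -19.276$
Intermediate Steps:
$S{\left(s \right)} = 56 + 8 s$ ($S{\left(s \right)} = 8 \left(7 + s\right) = 56 + 8 s$)
$X{\left(y \right)} = 7 y$ ($X{\left(y \right)} = y + 6 y = 7 y$)
$- \frac{3075}{X{\left(S{\left(b \right)} \right)}} - \frac{39910}{41035} = - \frac{3075}{7 \left(56 + 8 \left(-4\right)\right)} - \frac{39910}{41035} = - \frac{3075}{7 \left(56 - 32\right)} - \frac{7982}{8207} = - \frac{3075}{7 \cdot 24} - \frac{7982}{8207} = - \frac{3075}{168} - \frac{7982}{8207} = \left(-3075\right) \frac{1}{168} - \frac{7982}{8207} = - \frac{1025}{56} - \frac{7982}{8207} = - \frac{8859167}{459592}$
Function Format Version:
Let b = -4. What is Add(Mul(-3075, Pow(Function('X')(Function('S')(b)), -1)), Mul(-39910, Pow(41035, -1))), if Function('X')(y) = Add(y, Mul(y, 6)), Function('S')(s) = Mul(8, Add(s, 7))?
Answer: Rational(-8859167, 459592) ≈ -19.276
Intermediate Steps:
Function('S')(s) = Add(56, Mul(8, s)) (Function('S')(s) = Mul(8, Add(7, s)) = Add(56, Mul(8, s)))
Function('X')(y) = Mul(7, y) (Function('X')(y) = Add(y, Mul(6, y)) = Mul(7, y))
Add(Mul(-3075, Pow(Function('X')(Function('S')(b)), -1)), Mul(-39910, Pow(41035, -1))) = Add(Mul(-3075, Pow(Mul(7, Add(56, Mul(8, -4))), -1)), Mul(-39910, Pow(41035, -1))) = Add(Mul(-3075, Pow(Mul(7, Add(56, -32)), -1)), Mul(-39910, Rational(1, 41035))) = Add(Mul(-3075, Pow(Mul(7, 24), -1)), Rational(-7982, 8207)) = Add(Mul(-3075, Pow(168, -1)), Rational(-7982, 8207)) = Add(Mul(-3075, Rational(1, 168)), Rational(-7982, 8207)) = Add(Rational(-1025, 56), Rational(-7982, 8207)) = Rational(-8859167, 459592)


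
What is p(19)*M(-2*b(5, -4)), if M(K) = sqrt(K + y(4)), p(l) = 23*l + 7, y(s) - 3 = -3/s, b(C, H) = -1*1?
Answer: 222*sqrt(17) ≈ 915.33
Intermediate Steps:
b(C, H) = -1
y(s) = 3 - 3/s
p(l) = 7 + 23*l
M(K) = sqrt(9/4 + K) (M(K) = sqrt(K + (3 - 3/4)) = sqrt(K + 9/4) = sqrt(9/4 + K))
p(19)*M(-2*b(5, -4)) = (7 + 23*19)*(sqrt(9 + 4*(-2*(-1)))/2) = (7 + 437)*(sqrt(9 + 4*2)/2) = 444*(sqrt(9 + 8)/2) = 444*(sqrt(17)/2) = 222*sqrt(17)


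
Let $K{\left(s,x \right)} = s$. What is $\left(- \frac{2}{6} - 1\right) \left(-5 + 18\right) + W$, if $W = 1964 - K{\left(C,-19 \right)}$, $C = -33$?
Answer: $\frac{5939}{3} \approx 1979.7$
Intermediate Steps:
$W = 1997$ ($W = 1964 - -33 = 1964 + 33 = 1997$)
$\left(- \frac{2}{6} - 1\right) \left(-5 + 18\right) + W = \left(- \frac{2}{6} - 1\right) \left(-5 + 18\right) + 1997 = \left(\left(-2\right) \frac{1}{6} - 1\right) 13 + 1997 = \left(- \frac{1}{3} - 1\right) 13 + 1997 = \left(- \frac{4}{3}\right) 13 + 1997 = - \frac{52}{3} + 1997 = \frac{5939}{3}$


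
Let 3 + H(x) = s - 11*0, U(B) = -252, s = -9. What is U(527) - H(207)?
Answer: -240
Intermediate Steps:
H(x) = -12 (H(x) = -3 + (-9 - 11*0) = -3 + (-9 + 0) = -3 - 9 = -12)
U(527) - H(207) = -252 - 1*(-12) = -252 + 12 = -240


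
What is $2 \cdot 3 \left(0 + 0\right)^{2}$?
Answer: $0$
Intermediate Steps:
$2 \cdot 3 \left(0 + 0\right)^{2} = 6 \cdot 0^{2} = 6 \cdot 0 = 0$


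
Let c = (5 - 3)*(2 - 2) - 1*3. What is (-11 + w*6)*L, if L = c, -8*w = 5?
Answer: 177/4 ≈ 44.250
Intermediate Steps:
w = -5/8 (w = -⅛*5 = -5/8 ≈ -0.62500)
c = -3 (c = 2*0 - 3 = 0 - 3 = -3)
L = -3
(-11 + w*6)*L = (-11 - 5/8*6)*(-3) = (-11 - 15/4)*(-3) = -59/4*(-3) = 177/4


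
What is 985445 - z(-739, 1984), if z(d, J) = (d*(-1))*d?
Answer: 1531566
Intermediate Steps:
z(d, J) = -d² (z(d, J) = (-d)*d = -d²)
985445 - z(-739, 1984) = 985445 - (-1)*(-739)² = 985445 - (-1)*546121 = 985445 - 1*(-546121) = 985445 + 546121 = 1531566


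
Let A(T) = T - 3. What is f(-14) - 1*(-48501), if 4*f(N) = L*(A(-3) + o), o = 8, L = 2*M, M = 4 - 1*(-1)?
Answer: 48506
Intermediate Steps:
M = 5 (M = 4 + 1 = 5)
A(T) = -3 + T
L = 10 (L = 2*5 = 10)
f(N) = 5 (f(N) = (10*((-3 - 3) + 8))/4 = (10*(-6 + 8))/4 = (10*2)/4 = (1/4)*20 = 5)
f(-14) - 1*(-48501) = 5 - 1*(-48501) = 5 + 48501 = 48506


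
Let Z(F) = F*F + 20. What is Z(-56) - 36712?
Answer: -33556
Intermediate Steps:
Z(F) = 20 + F² (Z(F) = F² + 20 = 20 + F²)
Z(-56) - 36712 = (20 + (-56)²) - 36712 = (20 + 3136) - 36712 = 3156 - 36712 = -33556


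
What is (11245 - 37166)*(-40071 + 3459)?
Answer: 949019652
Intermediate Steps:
(11245 - 37166)*(-40071 + 3459) = -25921*(-36612) = 949019652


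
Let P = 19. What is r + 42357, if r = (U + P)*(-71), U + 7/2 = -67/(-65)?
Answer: 5353831/130 ≈ 41183.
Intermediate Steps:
U = -321/130 (U = -7/2 - 67/(-65) = -7/2 - 67*(-1/65) = -7/2 + 67/65 = -321/130 ≈ -2.4692)
r = -152579/130 (r = (-321/130 + 19)*(-71) = (2149/130)*(-71) = -152579/130 ≈ -1173.7)
r + 42357 = -152579/130 + 42357 = 5353831/130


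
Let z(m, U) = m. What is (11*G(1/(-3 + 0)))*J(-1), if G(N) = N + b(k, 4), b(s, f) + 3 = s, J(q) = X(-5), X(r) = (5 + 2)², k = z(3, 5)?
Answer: -539/3 ≈ -179.67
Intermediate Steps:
k = 3
X(r) = 49 (X(r) = 7² = 49)
J(q) = 49
b(s, f) = -3 + s
G(N) = N (G(N) = N + (-3 + 3) = N + 0 = N)
(11*G(1/(-3 + 0)))*J(-1) = (11/(-3 + 0))*49 = (11/(-3))*49 = (11*(-⅓))*49 = -11/3*49 = -539/3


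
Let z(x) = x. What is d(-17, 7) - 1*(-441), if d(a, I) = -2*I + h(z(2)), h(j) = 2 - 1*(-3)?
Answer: 432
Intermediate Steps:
h(j) = 5 (h(j) = 2 + 3 = 5)
d(a, I) = 5 - 2*I (d(a, I) = -2*I + 5 = 5 - 2*I)
d(-17, 7) - 1*(-441) = (5 - 2*7) - 1*(-441) = (5 - 14) + 441 = -9 + 441 = 432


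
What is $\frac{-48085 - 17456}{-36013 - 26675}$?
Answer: $\frac{21847}{20896} \approx 1.0455$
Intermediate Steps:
$\frac{-48085 - 17456}{-36013 - 26675} = - \frac{65541}{-62688} = \left(-65541\right) \left(- \frac{1}{62688}\right) = \frac{21847}{20896}$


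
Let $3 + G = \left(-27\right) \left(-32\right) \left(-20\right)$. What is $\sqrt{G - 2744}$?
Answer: $i \sqrt{20027} \approx 141.52 i$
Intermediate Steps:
$G = -17283$ ($G = -3 + \left(-27\right) \left(-32\right) \left(-20\right) = -3 + 864 \left(-20\right) = -3 - 17280 = -17283$)
$\sqrt{G - 2744} = \sqrt{-17283 - 2744} = \sqrt{-20027} = i \sqrt{20027}$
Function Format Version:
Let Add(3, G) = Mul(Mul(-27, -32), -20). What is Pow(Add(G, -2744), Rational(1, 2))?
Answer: Mul(I, Pow(20027, Rational(1, 2))) ≈ Mul(141.52, I)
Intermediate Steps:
G = -17283 (G = Add(-3, Mul(Mul(-27, -32), -20)) = Add(-3, Mul(864, -20)) = Add(-3, -17280) = -17283)
Pow(Add(G, -2744), Rational(1, 2)) = Pow(Add(-17283, -2744), Rational(1, 2)) = Pow(-20027, Rational(1, 2)) = Mul(I, Pow(20027, Rational(1, 2)))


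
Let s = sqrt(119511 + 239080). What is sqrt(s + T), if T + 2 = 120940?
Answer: sqrt(120938 + sqrt(358591)) ≈ 348.62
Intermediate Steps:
T = 120938 (T = -2 + 120940 = 120938)
s = sqrt(358591) ≈ 598.82
sqrt(s + T) = sqrt(sqrt(358591) + 120938) = sqrt(120938 + sqrt(358591))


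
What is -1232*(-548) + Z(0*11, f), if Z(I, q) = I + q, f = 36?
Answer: 675172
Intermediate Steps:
-1232*(-548) + Z(0*11, f) = -1232*(-548) + (0*11 + 36) = 675136 + (0 + 36) = 675136 + 36 = 675172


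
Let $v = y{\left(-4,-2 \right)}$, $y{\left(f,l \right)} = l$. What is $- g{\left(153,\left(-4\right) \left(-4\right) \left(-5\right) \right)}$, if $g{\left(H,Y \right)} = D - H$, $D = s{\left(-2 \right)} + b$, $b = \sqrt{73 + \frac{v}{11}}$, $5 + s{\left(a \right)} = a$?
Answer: $160 - \frac{3 \sqrt{979}}{11} \approx 151.47$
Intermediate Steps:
$v = -2$
$s{\left(a \right)} = -5 + a$
$b = \frac{3 \sqrt{979}}{11}$ ($b = \sqrt{73 - \frac{2}{11}} = \sqrt{\frac{801}{11}} = \frac{3 \sqrt{979}}{11} \approx 8.5334$)
$D = -7 + \frac{3 \sqrt{979}}{11}$ ($D = \left(-5 - 2\right) + \frac{3 \sqrt{979}}{11} = -7 + \frac{3 \sqrt{979}}{11} \approx 1.5334$)
$g{\left(H,Y \right)} = -7 - H + \frac{3 \sqrt{979}}{11}$ ($g{\left(H,Y \right)} = \left(-7 + \frac{3 \sqrt{979}}{11}\right) - H = -7 - H + \frac{3 \sqrt{979}}{11}$)
$- g{\left(153,\left(-4\right) \left(-4\right) \left(-5\right) \right)} = - (-7 - 153 + \frac{3 \sqrt{979}}{11}) = - (-160 + \frac{3 \sqrt{979}}{11}) = 160 - \frac{3 \sqrt{979}}{11}$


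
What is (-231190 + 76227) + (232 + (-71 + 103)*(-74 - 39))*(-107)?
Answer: 207125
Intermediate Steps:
(-231190 + 76227) + (232 + (-71 + 103)*(-74 - 39))*(-107) = -154963 + (232 + 32*(-113))*(-107) = -154963 + (232 - 3616)*(-107) = -154963 - 3384*(-107) = -154963 + 362088 = 207125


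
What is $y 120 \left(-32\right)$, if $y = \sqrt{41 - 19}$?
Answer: $- 3840 \sqrt{22} \approx -18011.0$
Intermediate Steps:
$y = \sqrt{22} \approx 4.6904$
$y 120 \left(-32\right) = \sqrt{22} \cdot 120 \left(-32\right) = \sqrt{22} \left(-3840\right) = - 3840 \sqrt{22}$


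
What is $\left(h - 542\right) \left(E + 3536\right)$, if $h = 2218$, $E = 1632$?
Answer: $8661568$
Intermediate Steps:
$\left(h - 542\right) \left(E + 3536\right) = \left(2218 - 542\right) \left(1632 + 3536\right) = 1676 \cdot 5168 = 8661568$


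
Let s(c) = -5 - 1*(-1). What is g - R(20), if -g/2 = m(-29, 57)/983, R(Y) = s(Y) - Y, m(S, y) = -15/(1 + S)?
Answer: 330273/13762 ≈ 23.999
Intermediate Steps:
s(c) = -4 (s(c) = -5 + 1 = -4)
R(Y) = -4 - Y
g = -15/13762 (g = -2*(-15/(1 - 29))/983 = -2*(-15/(-28))/983 = -2*(-15*(-1/28))/983 = -15/(14*983) = -2*15/27524 = -15/13762 ≈ -0.0010900)
g - R(20) = -15/13762 - (-4 - 1*20) = -15/13762 - (-4 - 20) = -15/13762 - 1*(-24) = -15/13762 + 24 = 330273/13762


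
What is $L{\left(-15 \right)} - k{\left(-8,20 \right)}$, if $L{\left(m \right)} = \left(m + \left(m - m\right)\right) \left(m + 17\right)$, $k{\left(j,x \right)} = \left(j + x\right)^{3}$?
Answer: $-1758$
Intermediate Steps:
$L{\left(m \right)} = m \left(17 + m\right)$ ($L{\left(m \right)} = \left(m + 0\right) \left(17 + m\right) = m \left(17 + m\right)$)
$L{\left(-15 \right)} - k{\left(-8,20 \right)} = - 15 \left(17 - 15\right) - \left(-8 + 20\right)^{3} = \left(-15\right) 2 - 12^{3} = -30 - 1728 = -1758$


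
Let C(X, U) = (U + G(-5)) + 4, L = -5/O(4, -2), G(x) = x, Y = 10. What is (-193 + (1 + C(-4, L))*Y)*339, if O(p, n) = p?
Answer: -139329/2 ≈ -69665.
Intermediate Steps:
L = -5/4 ≈ -1.2500
C(X, U) = -1 + U (C(X, U) = (U - 5) + 4 = (-5 + U) + 4 = -1 + U)
(-193 + (1 + C(-4, L))*Y)*339 = (-193 + (1 + (-1 - 5/4))*10)*339 = (-193 + (1 - 9/4)*10)*339 = (-193 - 5/4*10)*339 = (-193 - 25/2)*339 = -411/2*339 = -139329/2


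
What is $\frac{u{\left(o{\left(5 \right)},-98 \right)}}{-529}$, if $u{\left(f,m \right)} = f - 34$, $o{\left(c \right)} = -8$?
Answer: $\frac{42}{529} \approx 0.079395$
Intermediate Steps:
$u{\left(f,m \right)} = -34 + f$
$\frac{u{\left(o{\left(5 \right)},-98 \right)}}{-529} = \frac{-34 - 8}{-529} = \left(-42\right) \left(- \frac{1}{529}\right) = \frac{42}{529}$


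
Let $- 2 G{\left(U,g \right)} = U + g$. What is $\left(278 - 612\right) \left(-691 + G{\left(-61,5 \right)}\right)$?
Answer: $221442$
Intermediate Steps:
$G{\left(U,g \right)} = - \frac{U}{2} - \frac{g}{2}$ ($G{\left(U,g \right)} = - \frac{U + g}{2} = - \frac{U}{2} - \frac{g}{2}$)
$\left(278 - 612\right) \left(-691 + G{\left(-61,5 \right)}\right) = \left(278 - 612\right) \left(-691 - -28\right) = - 334 \left(-691 + \left(\frac{61}{2} - \frac{5}{2}\right)\right) = - 334 \left(-691 + 28\right) = \left(-334\right) \left(-663\right) = 221442$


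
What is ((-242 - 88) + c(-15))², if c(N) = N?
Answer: 119025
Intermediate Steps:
((-242 - 88) + c(-15))² = ((-242 - 88) - 15)² = (-330 - 15)² = (-345)² = 119025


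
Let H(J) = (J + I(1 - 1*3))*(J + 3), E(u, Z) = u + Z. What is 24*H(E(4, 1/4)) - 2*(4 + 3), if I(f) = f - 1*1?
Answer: 407/2 ≈ 203.50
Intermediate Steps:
E(u, Z) = Z + u
I(f) = -1 + f (I(f) = f - 1 = -1 + f)
H(J) = (-3 + J)*(3 + J) (H(J) = (J + (-1 + (1 - 1*3)))*(J + 3) = (J + (-1 + (1 - 3)))*(3 + J) = (J + (-1 - 2))*(3 + J) = (J - 3)*(3 + J) = (-3 + J)*(3 + J))
24*H(E(4, 1/4)) - 2*(4 + 3) = 24*(-9 + (1/4 + 4)²) - 2*(4 + 3) = 24*(-9 + (1*(¼) + 4)²) - 2*7 = 24*(-9 + (¼ + 4)²) - 14 = 24*(-9 + (17/4)²) - 14 = 24*(-9 + 289/16) - 14 = 24*(145/16) - 14 = 435/2 - 14 = 407/2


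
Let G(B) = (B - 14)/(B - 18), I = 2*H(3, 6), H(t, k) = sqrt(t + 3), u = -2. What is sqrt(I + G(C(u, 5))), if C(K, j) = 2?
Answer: sqrt(3 + 8*sqrt(6))/2 ≈ 2.3768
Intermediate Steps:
H(t, k) = sqrt(3 + t)
I = 2*sqrt(6) (I = 2*sqrt(3 + 3) = 2*sqrt(6) ≈ 4.8990)
G(B) = (-14 + B)/(-18 + B)
sqrt(I + G(C(u, 5))) = sqrt(2*sqrt(6) + (-14 + 2)/(-18 + 2)) = sqrt(2*sqrt(6) - 12/(-16)) = sqrt(2*sqrt(6) - 1/16*(-12)) = sqrt(2*sqrt(6) + 3/4) = sqrt(3/4 + 2*sqrt(6))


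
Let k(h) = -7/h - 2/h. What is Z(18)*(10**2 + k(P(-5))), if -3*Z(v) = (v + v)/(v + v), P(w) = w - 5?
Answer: -1009/30 ≈ -33.633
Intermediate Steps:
P(w) = -5 + w
Z(v) = -1/3 (Z(v) = -(v + v)/(3*(v + v)) = -2*v/(3*(2*v)) = -2*v*1/(2*v)/3 = -1/3*1 = -1/3)
k(h) = -9/h
Z(18)*(10**2 + k(P(-5))) = -(10**2 - 9/(-5 - 5))/3 = -(100 - 9/(-10))/3 = -(100 - 9*(-1/10))/3 = -(100 + 9/10)/3 = -1/3*1009/10 = -1009/30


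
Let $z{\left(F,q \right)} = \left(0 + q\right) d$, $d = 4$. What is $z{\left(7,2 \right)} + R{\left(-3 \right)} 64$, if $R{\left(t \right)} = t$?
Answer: $-184$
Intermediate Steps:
$z{\left(F,q \right)} = 4 q$ ($z{\left(F,q \right)} = \left(0 + q\right) 4 = q 4 = 4 q$)
$z{\left(7,2 \right)} + R{\left(-3 \right)} 64 = 4 \cdot 2 - 192 = 8 - 192 = -184$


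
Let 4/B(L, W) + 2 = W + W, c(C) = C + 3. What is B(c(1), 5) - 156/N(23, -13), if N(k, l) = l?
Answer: 25/2 ≈ 12.500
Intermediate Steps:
c(C) = 3 + C
B(L, W) = 4/(-2 + 2*W) (B(L, W) = 4/(-2 + (W + W)) = 4/(-2 + 2*W))
B(c(1), 5) - 156/N(23, -13) = 2/(-1 + 5) - 156/(-13) = 2/4 - 156*(-1/13) = 2*(1/4) + 12 = 1/2 + 12 = 25/2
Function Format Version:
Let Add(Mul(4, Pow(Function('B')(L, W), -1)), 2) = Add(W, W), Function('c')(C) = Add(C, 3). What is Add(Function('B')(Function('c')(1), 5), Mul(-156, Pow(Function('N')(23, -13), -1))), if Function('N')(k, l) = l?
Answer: Rational(25, 2) ≈ 12.500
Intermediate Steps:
Function('c')(C) = Add(3, C)
Function('B')(L, W) = Mul(4, Pow(Add(-2, Mul(2, W)), -1)) (Function('B')(L, W) = Mul(4, Pow(Add(-2, Add(W, W)), -1)) = Mul(4, Pow(Add(-2, Mul(2, W)), -1)))
Add(Function('B')(Function('c')(1), 5), Mul(-156, Pow(Function('N')(23, -13), -1))) = Add(Mul(2, Pow(Add(-1, 5), -1)), Mul(-156, Pow(-13, -1))) = Add(Mul(2, Pow(4, -1)), Mul(-156, Rational(-1, 13))) = Add(Mul(2, Rational(1, 4)), 12) = Add(Rational(1, 2), 12) = Rational(25, 2)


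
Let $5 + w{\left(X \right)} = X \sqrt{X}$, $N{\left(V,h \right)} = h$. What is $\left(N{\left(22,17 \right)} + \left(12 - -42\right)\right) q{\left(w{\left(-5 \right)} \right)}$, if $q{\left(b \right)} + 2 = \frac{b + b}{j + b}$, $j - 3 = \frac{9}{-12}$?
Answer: $\frac{4686}{707} - \frac{8520 i \sqrt{5}}{707} \approx 6.628 - 26.947 i$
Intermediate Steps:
$j = \frac{9}{4}$ ($j = 3 + \frac{9}{-12} = 3 + 9 \left(- \frac{1}{12}\right) = 3 - \frac{3}{4} = \frac{9}{4} \approx 2.25$)
$w{\left(X \right)} = -5 + X^{\frac{3}{2}}$ ($w{\left(X \right)} = -5 + X \sqrt{X} = -5 + X^{\frac{3}{2}}$)
$q{\left(b \right)} = -2 + \frac{2 b}{\frac{9}{4} + b}$ ($q{\left(b \right)} = -2 + \frac{b + b}{\frac{9}{4} + b} = -2 + \frac{2 b}{\frac{9}{4} + b}$)
$\left(N{\left(22,17 \right)} + \left(12 - -42\right)\right) q{\left(w{\left(-5 \right)} \right)} = \left(17 + \left(12 - -42\right)\right) \left(- \frac{18}{9 + 4 \left(-5 + \left(-5\right)^{\frac{3}{2}}\right)}\right) = \left(17 + \left(12 + 42\right)\right) \left(- \frac{18}{9 + 4 \left(-5 - 5 i \sqrt{5}\right)}\right) = \left(17 + 54\right) \left(- \frac{18}{9 - \left(20 + 20 i \sqrt{5}\right)}\right) = 71 \left(- \frac{18}{-11 - 20 i \sqrt{5}}\right) = - \frac{1278}{-11 - 20 i \sqrt{5}}$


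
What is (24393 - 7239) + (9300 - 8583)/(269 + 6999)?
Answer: 124675989/7268 ≈ 17154.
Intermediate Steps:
(24393 - 7239) + (9300 - 8583)/(269 + 6999) = 17154 + 717/7268 = 124675989/7268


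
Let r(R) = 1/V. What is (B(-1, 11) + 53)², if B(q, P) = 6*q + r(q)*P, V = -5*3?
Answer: 481636/225 ≈ 2140.6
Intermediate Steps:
V = -15
r(R) = -1/15 (r(R) = 1/(-15) = -1/15)
B(q, P) = 6*q - P/15
(B(-1, 11) + 53)² = ((6*(-1) - 1/15*11) + 53)² = ((-6 - 11/15) + 53)² = (-101/15 + 53)² = (694/15)² = 481636/225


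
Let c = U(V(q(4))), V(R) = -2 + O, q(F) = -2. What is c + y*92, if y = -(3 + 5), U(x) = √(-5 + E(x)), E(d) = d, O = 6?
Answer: -736 + I ≈ -736.0 + 1.0*I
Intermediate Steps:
V(R) = 4 (V(R) = -2 + 6 = 4)
U(x) = √(-5 + x)
y = -8 (y = -1*8 = -8)
c = I (c = √(-5 + 4) = √(-1) = I ≈ 1.0*I)
c + y*92 = I - 8*92 = I - 736 = -736 + I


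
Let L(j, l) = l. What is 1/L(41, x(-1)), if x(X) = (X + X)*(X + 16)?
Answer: -1/30 ≈ -0.033333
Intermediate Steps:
x(X) = 2*X*(16 + X) (x(X) = (2*X)*(16 + X) = 2*X*(16 + X))
1/L(41, x(-1)) = 1/(2*(-1)*(16 - 1)) = 1/(2*(-1)*15) = 1/(-30) = -1/30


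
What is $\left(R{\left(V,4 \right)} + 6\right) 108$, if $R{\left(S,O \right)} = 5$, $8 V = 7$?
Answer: $1188$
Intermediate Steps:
$V = \frac{7}{8}$ ($V = \frac{1}{8} \cdot 7 = \frac{7}{8} \approx 0.875$)
$\left(R{\left(V,4 \right)} + 6\right) 108 = \left(5 + 6\right) 108 = 11 \cdot 108 = 1188$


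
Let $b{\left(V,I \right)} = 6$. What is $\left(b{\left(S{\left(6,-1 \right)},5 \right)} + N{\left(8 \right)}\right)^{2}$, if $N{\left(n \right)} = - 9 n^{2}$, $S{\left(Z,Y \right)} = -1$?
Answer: $324900$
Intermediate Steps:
$\left(b{\left(S{\left(6,-1 \right)},5 \right)} + N{\left(8 \right)}\right)^{2} = \left(6 - 9 \cdot 8^{2}\right)^{2} = \left(6 - 576\right)^{2} = \left(-570\right)^{2} = 324900$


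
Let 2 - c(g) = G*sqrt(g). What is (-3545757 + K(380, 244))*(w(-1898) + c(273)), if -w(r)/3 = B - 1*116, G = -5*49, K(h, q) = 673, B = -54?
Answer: -1815083008 - 868545580*sqrt(273) ≈ -1.6166e+10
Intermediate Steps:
G = -245
c(g) = 2 + 245*sqrt(g) (c(g) = 2 - (-245)*sqrt(g) = 2 + 245*sqrt(g))
w(r) = 510 (w(r) = -3*(-54 - 1*116) = -3*(-54 - 116) = -3*(-170) = 510)
(-3545757 + K(380, 244))*(w(-1898) + c(273)) = (-3545757 + 673)*(510 + (2 + 245*sqrt(273))) = -3545084*(512 + 245*sqrt(273)) = -1815083008 - 868545580*sqrt(273)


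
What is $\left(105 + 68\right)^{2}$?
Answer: $29929$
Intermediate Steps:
$\left(105 + 68\right)^{2} = 173^{2} = 29929$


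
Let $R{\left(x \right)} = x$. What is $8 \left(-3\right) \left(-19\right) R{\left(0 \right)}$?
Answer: $0$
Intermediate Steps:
$8 \left(-3\right) \left(-19\right) R{\left(0 \right)} = 8 \left(-3\right) \left(-19\right) 0 = \left(-24\right) \left(-19\right) 0 = 456 \cdot 0 = 0$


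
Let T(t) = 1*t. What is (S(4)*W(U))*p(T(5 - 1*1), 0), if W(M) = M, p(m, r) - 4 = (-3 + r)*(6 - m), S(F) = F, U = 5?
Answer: -40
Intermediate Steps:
T(t) = t
p(m, r) = 4 + (-3 + r)*(6 - m)
(S(4)*W(U))*p(T(5 - 1*1), 0) = (4*5)*(-14 + 3*(5 - 1*1) + 6*0 - 1*(5 - 1*1)*0) = 20*(-14 + 3*(5 - 1) + 0 - 1*(5 - 1)*0) = 20*(-14 + 3*4 + 0 - 1*4*0) = 20*(-14 + 12 + 0 + 0) = 20*(-2) = -40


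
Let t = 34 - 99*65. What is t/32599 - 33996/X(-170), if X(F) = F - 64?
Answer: 184456295/1271361 ≈ 145.09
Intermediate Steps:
t = -6401 (t = 34 - 6435 = -6401)
X(F) = -64 + F
t/32599 - 33996/X(-170) = -6401/32599 - 33996/(-64 - 170) = -6401*1/32599 - 33996/(-234) = -6401/32599 - 33996*(-1/234) = -6401/32599 + 5666/39 = 184456295/1271361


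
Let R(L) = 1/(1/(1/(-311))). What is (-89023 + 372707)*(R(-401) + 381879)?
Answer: 33691550971712/311 ≈ 1.0833e+11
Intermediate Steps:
R(L) = -1/311 (R(L) = 1/(1/(-1/311)) = 1/(-311) = -1/311)
(-89023 + 372707)*(R(-401) + 381879) = (-89023 + 372707)*(-1/311 + 381879) = 283684*(118764368/311) = 33691550971712/311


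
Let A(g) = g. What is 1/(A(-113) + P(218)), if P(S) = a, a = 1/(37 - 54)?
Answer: -17/1922 ≈ -0.0088450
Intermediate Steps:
a = -1/17 (a = 1/(-17) = -1/17 ≈ -0.058824)
P(S) = -1/17
1/(A(-113) + P(218)) = 1/(-113 - 1/17) = 1/(-1922/17) = -17/1922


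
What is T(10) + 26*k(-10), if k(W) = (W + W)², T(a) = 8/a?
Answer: 52004/5 ≈ 10401.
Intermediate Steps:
k(W) = 4*W² (k(W) = (2*W)² = 4*W²)
T(10) + 26*k(-10) = 8/10 + 26*(4*(-10)²) = 8*(⅒) + 26*(4*100) = ⅘ + 26*400 = ⅘ + 10400 = 52004/5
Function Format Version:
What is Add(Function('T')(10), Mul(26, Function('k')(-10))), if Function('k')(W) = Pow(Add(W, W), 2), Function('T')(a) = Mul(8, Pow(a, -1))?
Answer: Rational(52004, 5) ≈ 10401.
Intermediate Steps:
Function('k')(W) = Mul(4, Pow(W, 2)) (Function('k')(W) = Pow(Mul(2, W), 2) = Mul(4, Pow(W, 2)))
Add(Function('T')(10), Mul(26, Function('k')(-10))) = Add(Mul(8, Pow(10, -1)), Mul(26, Mul(4, Pow(-10, 2)))) = Add(Mul(8, Rational(1, 10)), Mul(26, Mul(4, 100))) = Add(Rational(4, 5), Mul(26, 400)) = Add(Rational(4, 5), 10400) = Rational(52004, 5)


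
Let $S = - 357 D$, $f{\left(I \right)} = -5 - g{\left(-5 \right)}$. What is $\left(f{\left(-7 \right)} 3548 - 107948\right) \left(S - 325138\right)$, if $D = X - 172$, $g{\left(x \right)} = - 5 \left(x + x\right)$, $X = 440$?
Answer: $127543673632$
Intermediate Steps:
$g{\left(x \right)} = - 10 x$ ($g{\left(x \right)} = - 5 \cdot 2 x = - 10 x$)
$f{\left(I \right)} = -55$ ($f{\left(I \right)} = -5 - \left(-10\right) \left(-5\right) = -5 - 50 = -55$)
$D = 268$ ($D = 440 - 172 = 268$)
$S = -95676$ ($S = \left(-357\right) 268 = -95676$)
$\left(f{\left(-7 \right)} 3548 - 107948\right) \left(S - 325138\right) = \left(\left(-55\right) 3548 - 107948\right) \left(-95676 - 325138\right) = \left(-195140 - 107948\right) \left(-420814\right) = \left(-303088\right) \left(-420814\right) = 127543673632$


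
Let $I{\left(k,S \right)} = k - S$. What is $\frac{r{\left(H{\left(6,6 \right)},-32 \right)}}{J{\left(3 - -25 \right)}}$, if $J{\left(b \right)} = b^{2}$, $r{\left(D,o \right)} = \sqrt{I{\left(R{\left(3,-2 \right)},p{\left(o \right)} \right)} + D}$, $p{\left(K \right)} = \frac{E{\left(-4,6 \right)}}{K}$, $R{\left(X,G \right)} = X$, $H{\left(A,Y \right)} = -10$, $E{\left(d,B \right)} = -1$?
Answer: $\frac{15 i \sqrt{2}}{6272} \approx 0.0033822 i$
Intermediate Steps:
$p{\left(K \right)} = - \frac{1}{K}$
$r{\left(D,o \right)} = \sqrt{3 + D + \frac{1}{o}}$ ($r{\left(D,o \right)} = \sqrt{\left(3 - - \frac{1}{o}\right) + D} = \sqrt{\left(3 + \frac{1}{o}\right) + D} = \sqrt{3 + D + \frac{1}{o}}$)
$\frac{r{\left(H{\left(6,6 \right)},-32 \right)}}{J{\left(3 - -25 \right)}} = \frac{\sqrt{3 - 10 + \frac{1}{-32}}}{\left(3 - -25\right)^{2}} = \frac{\sqrt{3 - 10 - \frac{1}{32}}}{\left(3 + 25\right)^{2}} = \frac{\sqrt{- \frac{225}{32}}}{28^{2}} = \frac{\frac{15}{8} i \sqrt{2}}{784} = \frac{15 i \sqrt{2}}{8} \cdot \frac{1}{784} = \frac{15 i \sqrt{2}}{6272}$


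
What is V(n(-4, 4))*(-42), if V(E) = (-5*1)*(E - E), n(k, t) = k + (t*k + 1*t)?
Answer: 0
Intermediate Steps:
n(k, t) = k + t + k*t (n(k, t) = k + (k*t + t) = k + (t + k*t) = k + t + k*t)
V(E) = 0 (V(E) = -5*0 = 0)
V(n(-4, 4))*(-42) = 0*(-42) = 0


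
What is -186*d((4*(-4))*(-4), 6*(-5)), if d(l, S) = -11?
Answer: 2046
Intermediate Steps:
-186*d((4*(-4))*(-4), 6*(-5)) = -186*(-11) = 2046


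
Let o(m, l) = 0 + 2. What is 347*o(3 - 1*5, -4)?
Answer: 694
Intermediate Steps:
o(m, l) = 2
347*o(3 - 1*5, -4) = 347*2 = 694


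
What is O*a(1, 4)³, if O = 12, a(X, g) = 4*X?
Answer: 768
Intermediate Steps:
O*a(1, 4)³ = 12*(4*1)³ = 12*4³ = 12*64 = 768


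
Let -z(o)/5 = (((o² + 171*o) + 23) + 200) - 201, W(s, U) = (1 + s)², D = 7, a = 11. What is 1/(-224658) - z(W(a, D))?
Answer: 50977146779/224658 ≈ 2.2691e+5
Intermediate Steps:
z(o) = -110 - 855*o - 5*o² (z(o) = -5*((((o² + 171*o) + 23) + 200) - 201) = -5*(((23 + o² + 171*o) + 200) - 201) = -5*((223 + o² + 171*o) - 201) = -5*(22 + o² + 171*o) = -110 - 855*o - 5*o²)
1/(-224658) - z(W(a, D)) = 1/(-224658) - (-110 - 855*(1 + 11)² - 5*(1 + 11)⁴) = -1/224658 - (-110 - 855*12² - 5*(12²)²) = -1/224658 - (-110 - 855*144 - 5*144²) = -1/224658 - (-110 - 123120 - 5*20736) = -1/224658 - (-110 - 123120 - 103680) = -1/224658 - 1*(-226910) = -1/224658 + 226910 = 50977146779/224658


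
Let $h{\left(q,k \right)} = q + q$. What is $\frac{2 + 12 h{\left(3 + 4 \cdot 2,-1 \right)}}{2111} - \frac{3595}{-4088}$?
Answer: $\frac{8676453}{8629768} \approx 1.0054$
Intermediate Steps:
$h{\left(q,k \right)} = 2 q$
$\frac{2 + 12 h{\left(3 + 4 \cdot 2,-1 \right)}}{2111} - \frac{3595}{-4088} = \frac{2 + 12 \cdot 2 \left(3 + 4 \cdot 2\right)}{2111} - \frac{3595}{-4088} = \left(2 + 12 \cdot 2 \left(3 + 8\right)\right) \frac{1}{2111} - - \frac{3595}{4088} = \left(2 + 12 \cdot 2 \cdot 11\right) \frac{1}{2111} + \frac{3595}{4088} = \left(2 + 12 \cdot 22\right) \frac{1}{2111} + \frac{3595}{4088} = \left(2 + 264\right) \frac{1}{2111} + \frac{3595}{4088} = 266 \cdot \frac{1}{2111} + \frac{3595}{4088} = \frac{266}{2111} + \frac{3595}{4088} = \frac{8676453}{8629768}$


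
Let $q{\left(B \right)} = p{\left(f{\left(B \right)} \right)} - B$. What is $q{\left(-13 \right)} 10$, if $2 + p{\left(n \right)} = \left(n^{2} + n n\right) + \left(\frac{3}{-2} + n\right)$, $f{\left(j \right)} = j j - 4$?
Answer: $546245$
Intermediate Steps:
$f{\left(j \right)} = -4 + j^{2}$ ($f{\left(j \right)} = j^{2} - 4 = -4 + j^{2}$)
$p{\left(n \right)} = - \frac{7}{2} + n + 2 n^{2}$ ($p{\left(n \right)} = -2 + \left(\left(n^{2} + n n\right) + \left(\frac{3}{-2} + n\right)\right) = -2 + \left(\left(n^{2} + n^{2}\right) + \left(3 \left(- \frac{1}{2}\right) + n\right)\right) = -2 + \left(2 n^{2} + \left(- \frac{3}{2} + n\right)\right) = -2 + \left(- \frac{3}{2} + n + 2 n^{2}\right) = - \frac{7}{2} + n + 2 n^{2}$)
$q{\left(B \right)} = - \frac{15}{2} + B^{2} - B + 2 \left(-4 + B^{2}\right)^{2}$ ($q{\left(B \right)} = \left(- \frac{7}{2} + \left(-4 + B^{2}\right) + 2 \left(-4 + B^{2}\right)^{2}\right) - B = \left(- \frac{15}{2} + B^{2} + 2 \left(-4 + B^{2}\right)^{2}\right) - B = - \frac{15}{2} + B^{2} - B + 2 \left(-4 + B^{2}\right)^{2}$)
$q{\left(-13 \right)} 10 = \left(\frac{49}{2} - -13 - 15 \left(-13\right)^{2} + 2 \left(-13\right)^{4}\right) 10 = \left(\frac{49}{2} + 13 - 2535 + 2 \cdot 28561\right) 10 = \left(\frac{49}{2} + 13 - 2535 + 57122\right) 10 = \frac{109249}{2} \cdot 10 = 546245$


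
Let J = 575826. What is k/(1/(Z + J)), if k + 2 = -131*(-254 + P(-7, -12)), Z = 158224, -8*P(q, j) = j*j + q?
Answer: 104280244075/4 ≈ 2.6070e+10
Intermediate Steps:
P(q, j) = -q/8 - j²/8 (P(q, j) = -(j*j + q)/8 = -(j² + q)/8 = -(q + j²)/8 = -q/8 - j²/8)
k = 284123/8 (k = -2 - 131*(-254 + (-⅛*(-7) - ⅛*(-12)²)) = -2 - 131*(-254 + (7/8 - ⅛*144)) = -2 - 131*(-254 + (7/8 - 18)) = -2 - 131*(-254 - 137/8) = -2 - 131*(-2169/8) = -2 + 284139/8 = 284123/8 ≈ 35515.)
k/(1/(Z + J)) = 284123/(8*(1/(158224 + 575826))) = 284123/(8*(1/734050)) = (284123/8)*734050 = 104280244075/4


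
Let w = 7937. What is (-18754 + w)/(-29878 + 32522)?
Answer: -10817/2644 ≈ -4.0911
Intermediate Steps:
(-18754 + w)/(-29878 + 32522) = (-18754 + 7937)/(-29878 + 32522) = -10817/2644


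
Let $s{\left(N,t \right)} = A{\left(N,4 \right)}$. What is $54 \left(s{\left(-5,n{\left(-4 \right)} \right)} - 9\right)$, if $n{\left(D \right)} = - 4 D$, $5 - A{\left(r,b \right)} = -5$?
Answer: $54$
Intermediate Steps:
$A{\left(r,b \right)} = 10$ ($A{\left(r,b \right)} = 5 - -5 = 5 + 5 = 10$)
$s{\left(N,t \right)} = 10$
$54 \left(s{\left(-5,n{\left(-4 \right)} \right)} - 9\right) = 54 \left(10 - 9\right) = 54 \cdot 1 = 54$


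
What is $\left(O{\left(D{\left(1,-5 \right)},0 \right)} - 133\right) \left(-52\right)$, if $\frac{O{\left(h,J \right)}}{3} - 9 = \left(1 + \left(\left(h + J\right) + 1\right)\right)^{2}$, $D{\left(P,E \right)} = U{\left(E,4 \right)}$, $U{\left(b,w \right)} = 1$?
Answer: $4108$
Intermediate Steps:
$D{\left(P,E \right)} = 1$
$O{\left(h,J \right)} = 27 + 3 \left(2 + J + h\right)^{2}$ ($O{\left(h,J \right)} = 27 + 3 \left(1 + \left(\left(h + J\right) + 1\right)\right)^{2} = 27 + 3 \left(1 + \left(\left(J + h\right) + 1\right)\right)^{2} = 27 + 3 \left(1 + \left(1 + J + h\right)\right)^{2} = 27 + 3 \left(2 + J + h\right)^{2}$)
$\left(O{\left(D{\left(1,-5 \right)},0 \right)} - 133\right) \left(-52\right) = \left(\left(27 + 3 \left(2 + 0 + 1\right)^{2}\right) - 133\right) \left(-52\right) = \left(\left(27 + 3 \cdot 3^{2}\right) - 133\right) \left(-52\right) = \left(\left(27 + 3 \cdot 9\right) - 133\right) \left(-52\right) = \left(\left(27 + 27\right) - 133\right) \left(-52\right) = \left(54 - 133\right) \left(-52\right) = \left(-79\right) \left(-52\right) = 4108$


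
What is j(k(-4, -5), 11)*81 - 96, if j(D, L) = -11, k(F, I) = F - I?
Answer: -987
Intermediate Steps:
j(k(-4, -5), 11)*81 - 96 = -11*81 - 96 = -891 - 96 = -987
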